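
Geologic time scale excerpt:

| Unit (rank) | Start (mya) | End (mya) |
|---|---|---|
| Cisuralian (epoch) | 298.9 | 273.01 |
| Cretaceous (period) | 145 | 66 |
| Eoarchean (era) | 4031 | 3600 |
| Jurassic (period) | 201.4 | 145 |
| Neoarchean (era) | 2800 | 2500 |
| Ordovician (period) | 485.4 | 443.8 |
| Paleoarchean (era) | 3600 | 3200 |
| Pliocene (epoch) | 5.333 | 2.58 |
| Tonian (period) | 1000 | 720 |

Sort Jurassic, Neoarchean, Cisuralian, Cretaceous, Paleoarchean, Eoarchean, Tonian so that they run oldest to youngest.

Eoarchean, then Paleoarchean, then Neoarchean, then Tonian, then Cisuralian, then Jurassic, then Cretaceous

Sorting by start age (descending Ma, since larger Ma = older): Eoarchean start 4031, Paleoarchean start 3600, Neoarchean start 2800, Tonian start 1000, Cisuralian start 298.9, Jurassic start 201.4, Cretaceous start 145.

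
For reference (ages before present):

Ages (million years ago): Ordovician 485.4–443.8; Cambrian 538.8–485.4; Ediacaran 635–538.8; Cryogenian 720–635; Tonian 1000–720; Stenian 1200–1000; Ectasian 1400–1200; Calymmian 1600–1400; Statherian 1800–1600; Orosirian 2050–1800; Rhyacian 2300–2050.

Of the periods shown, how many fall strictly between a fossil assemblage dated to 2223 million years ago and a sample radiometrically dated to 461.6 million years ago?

2223 Ma sits inside the Rhyacian (2300–2050) and 461.6 Ma inside the Ordovician (485.4–443.8); neither of those is wholly between the two dates.
The listed periods lying completely between them are Orosirian, Statherian, Calymmian, Ectasian, Stenian, Tonian, Cryogenian, Ediacaran, Cambrian — 9 in all.

9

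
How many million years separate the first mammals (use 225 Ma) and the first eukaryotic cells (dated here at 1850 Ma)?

1850 − 225 = 1625 million years.

1625 million years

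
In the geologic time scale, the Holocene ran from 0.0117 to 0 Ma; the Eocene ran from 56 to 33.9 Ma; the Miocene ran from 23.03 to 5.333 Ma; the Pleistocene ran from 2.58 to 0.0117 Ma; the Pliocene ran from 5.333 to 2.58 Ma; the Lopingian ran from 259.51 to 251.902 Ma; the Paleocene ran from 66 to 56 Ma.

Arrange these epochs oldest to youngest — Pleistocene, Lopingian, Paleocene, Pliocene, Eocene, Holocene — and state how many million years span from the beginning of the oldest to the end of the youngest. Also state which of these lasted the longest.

Start ages (Ma): Lopingian 259.51, Paleocene 66, Eocene 56, Pliocene 5.333, Pleistocene 2.58, Holocene 0.0117.
Ordered oldest to youngest: Lopingian, Paleocene, Eocene, Pliocene, Pleistocene, Holocene.
Span = 259.51 − 0 = 259.51 Myr.
Durations: Pliocene 2.753, Lopingian 7.608, Holocene 0.0117, Pleistocene 2.5683, Paleocene 10, Eocene 22.1 → longest is Eocene (22.1 Myr).

Lopingian → Paleocene → Eocene → Pliocene → Pleistocene → Holocene; total span 259.51 Myr; longest is Eocene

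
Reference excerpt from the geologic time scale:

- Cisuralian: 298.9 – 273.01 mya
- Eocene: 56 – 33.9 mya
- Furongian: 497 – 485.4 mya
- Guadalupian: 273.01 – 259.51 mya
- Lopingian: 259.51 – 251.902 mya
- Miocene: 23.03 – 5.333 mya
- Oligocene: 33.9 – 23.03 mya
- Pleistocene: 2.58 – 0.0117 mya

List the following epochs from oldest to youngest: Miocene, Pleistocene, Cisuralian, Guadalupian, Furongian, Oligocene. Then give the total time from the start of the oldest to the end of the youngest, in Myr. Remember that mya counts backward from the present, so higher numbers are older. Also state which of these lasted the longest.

Furongian, Cisuralian, Guadalupian, Oligocene, Miocene, Pleistocene; total span 496.9883 Myr; longest is Cisuralian

Start ages (Ma): Furongian 497, Cisuralian 298.9, Guadalupian 273.01, Oligocene 33.9, Miocene 23.03, Pleistocene 2.58.
Ordered oldest to youngest: Furongian, Cisuralian, Guadalupian, Oligocene, Miocene, Pleistocene.
Span = 497 − 0.0117 = 496.9883 Myr.
Durations: Oligocene 10.87, Miocene 17.697, Furongian 11.6, Cisuralian 25.89, Pleistocene 2.5683, Guadalupian 13.5 → longest is Cisuralian (25.89 Myr).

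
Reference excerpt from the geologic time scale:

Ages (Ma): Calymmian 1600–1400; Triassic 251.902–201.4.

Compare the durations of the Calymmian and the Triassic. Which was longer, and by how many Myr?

Calymmian, by 149.498 million years

Calymmian: 1600 − 1400 = 200 Myr.
Triassic: 251.902 − 201.4 = 50.502 Myr.
Difference: 200 − 50.502 = 149.498 Myr, so the Calymmian was longer.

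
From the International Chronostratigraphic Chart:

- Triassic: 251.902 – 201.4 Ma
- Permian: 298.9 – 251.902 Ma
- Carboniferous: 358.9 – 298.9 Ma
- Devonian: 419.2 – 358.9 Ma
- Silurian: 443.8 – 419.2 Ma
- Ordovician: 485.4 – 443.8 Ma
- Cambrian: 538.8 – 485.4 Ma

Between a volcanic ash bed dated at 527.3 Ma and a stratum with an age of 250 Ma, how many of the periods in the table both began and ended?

527.3 Ma sits inside the Cambrian (538.8–485.4) and 250 Ma inside the Triassic (251.902–201.4); neither of those is wholly between the two dates.
The listed periods lying completely between them are Ordovician, Silurian, Devonian, Carboniferous, Permian — 5 in all.

5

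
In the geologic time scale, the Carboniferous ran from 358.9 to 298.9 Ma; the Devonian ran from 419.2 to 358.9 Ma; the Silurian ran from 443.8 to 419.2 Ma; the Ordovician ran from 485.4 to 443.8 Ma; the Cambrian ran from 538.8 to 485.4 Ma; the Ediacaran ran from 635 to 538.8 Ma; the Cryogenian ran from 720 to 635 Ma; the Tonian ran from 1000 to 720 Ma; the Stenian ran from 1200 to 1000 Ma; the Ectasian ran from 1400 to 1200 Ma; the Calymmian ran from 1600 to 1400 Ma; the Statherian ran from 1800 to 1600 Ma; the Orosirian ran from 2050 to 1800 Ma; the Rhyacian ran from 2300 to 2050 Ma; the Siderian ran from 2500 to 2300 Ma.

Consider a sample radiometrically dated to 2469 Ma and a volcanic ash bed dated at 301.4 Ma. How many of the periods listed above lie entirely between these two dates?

13

The older date is 2469 Ma and the younger is 301.4 Ma.
Periods with start < 2469 and end > 301.4 Ma: Rhyacian (2300–2050), Orosirian (2050–1800), Statherian (1800–1600), Calymmian (1600–1400), Ectasian (1400–1200), Stenian (1200–1000), Tonian (1000–720), Cryogenian (720–635), Ediacaran (635–538.8), Cambrian (538.8–485.4), Ordovician (485.4–443.8), Silurian (443.8–419.2), Devonian (419.2–358.9).
That is 13 complete periods.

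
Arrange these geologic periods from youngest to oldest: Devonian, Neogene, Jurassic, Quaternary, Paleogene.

Quaternary, Neogene, Paleogene, Jurassic, Devonian

Group by era (each group listed oldest first) — Paleozoic: Devonian; Mesozoic: Jurassic; Cenozoic: Paleogene, Neogene, Quaternary. The eras run Paleozoic → Mesozoic → Cenozoic. Concatenating the groups in that era order and then reversing gives youngest to oldest.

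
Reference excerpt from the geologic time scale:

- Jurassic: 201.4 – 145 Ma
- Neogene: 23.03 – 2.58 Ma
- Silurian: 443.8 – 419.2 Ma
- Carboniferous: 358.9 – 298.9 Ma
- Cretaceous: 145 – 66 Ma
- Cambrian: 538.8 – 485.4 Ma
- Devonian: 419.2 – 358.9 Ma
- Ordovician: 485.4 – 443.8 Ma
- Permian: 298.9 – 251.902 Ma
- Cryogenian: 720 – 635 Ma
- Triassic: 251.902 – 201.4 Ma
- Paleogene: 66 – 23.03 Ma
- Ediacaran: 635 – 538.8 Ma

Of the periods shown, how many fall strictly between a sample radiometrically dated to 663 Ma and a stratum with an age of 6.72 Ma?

The older date is 663 Ma and the younger is 6.72 Ma.
Periods with start < 663 and end > 6.72 Ma: Ediacaran (635–538.8), Cambrian (538.8–485.4), Ordovician (485.4–443.8), Silurian (443.8–419.2), Devonian (419.2–358.9), Carboniferous (358.9–298.9), Permian (298.9–251.902), Triassic (251.902–201.4), Jurassic (201.4–145), Cretaceous (145–66), Paleogene (66–23.03).
That is 11 complete periods.

11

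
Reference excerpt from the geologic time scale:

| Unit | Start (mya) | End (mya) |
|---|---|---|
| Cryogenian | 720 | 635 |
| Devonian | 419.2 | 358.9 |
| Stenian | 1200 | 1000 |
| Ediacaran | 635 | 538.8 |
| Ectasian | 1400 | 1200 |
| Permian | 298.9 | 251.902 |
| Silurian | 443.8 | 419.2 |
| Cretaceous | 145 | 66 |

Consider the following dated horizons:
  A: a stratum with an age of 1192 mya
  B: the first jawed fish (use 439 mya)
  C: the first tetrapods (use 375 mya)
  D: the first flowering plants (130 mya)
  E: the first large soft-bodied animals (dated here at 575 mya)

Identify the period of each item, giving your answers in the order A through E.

Match each age against the start–end ranges in the excerpt: A = 1192 Ma → Stenian (1200–1000); B = 439 Ma → Silurian (443.8–419.2); C = 375 Ma → Devonian (419.2–358.9); D = 130 Ma → Cretaceous (145–66); E = 575 Ma → Ediacaran (635–538.8).

A — Stenian; B — Silurian; C — Devonian; D — Cretaceous; E — Ediacaran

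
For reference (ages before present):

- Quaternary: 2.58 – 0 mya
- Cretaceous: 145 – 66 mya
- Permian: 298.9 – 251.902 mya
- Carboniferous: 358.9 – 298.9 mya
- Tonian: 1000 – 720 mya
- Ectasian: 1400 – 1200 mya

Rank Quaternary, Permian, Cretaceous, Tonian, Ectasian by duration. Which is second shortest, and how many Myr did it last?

Permian, 46.998 million years

Durations: Quaternary 2.58; Permian 46.998; Cretaceous 79; Tonian 280; Ectasian 200 Myr.
Sorted shortest-first: Quaternary (2.58), Permian (46.998), Cretaceous (79), Ectasian (200), Tonian (280).
The second shortest is Permian at 46.998 Myr.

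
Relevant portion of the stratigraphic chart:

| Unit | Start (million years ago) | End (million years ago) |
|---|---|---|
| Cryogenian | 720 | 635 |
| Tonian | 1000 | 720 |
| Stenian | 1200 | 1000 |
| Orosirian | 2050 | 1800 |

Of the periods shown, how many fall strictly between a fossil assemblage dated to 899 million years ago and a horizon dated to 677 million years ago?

0

The older date is 899 Ma and the younger is 677 Ma.
No period both begins after 899 Ma and ends before 677 Ma, so the count is 0.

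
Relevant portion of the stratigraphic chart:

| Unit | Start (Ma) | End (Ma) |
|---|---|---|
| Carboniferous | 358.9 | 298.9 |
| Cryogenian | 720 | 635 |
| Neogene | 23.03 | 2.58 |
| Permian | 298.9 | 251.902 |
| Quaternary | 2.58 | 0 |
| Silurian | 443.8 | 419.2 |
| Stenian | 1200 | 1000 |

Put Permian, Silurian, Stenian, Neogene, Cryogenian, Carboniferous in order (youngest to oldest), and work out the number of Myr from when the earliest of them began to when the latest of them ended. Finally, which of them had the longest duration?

Start ages (Ma): Stenian 1200, Cryogenian 720, Silurian 443.8, Carboniferous 358.9, Permian 298.9, Neogene 23.03.
Ordered youngest to oldest: Neogene, Permian, Carboniferous, Silurian, Cryogenian, Stenian.
Span = 1200 − 2.58 = 1197.42 Myr.
Durations: Neogene 20.45, Permian 46.998, Carboniferous 60, Cryogenian 85, Stenian 200, Silurian 24.6 → longest is Stenian (200 Myr).

Neogene, Permian, Carboniferous, Silurian, Cryogenian, Stenian; total span 1197.42 Myr; longest is Stenian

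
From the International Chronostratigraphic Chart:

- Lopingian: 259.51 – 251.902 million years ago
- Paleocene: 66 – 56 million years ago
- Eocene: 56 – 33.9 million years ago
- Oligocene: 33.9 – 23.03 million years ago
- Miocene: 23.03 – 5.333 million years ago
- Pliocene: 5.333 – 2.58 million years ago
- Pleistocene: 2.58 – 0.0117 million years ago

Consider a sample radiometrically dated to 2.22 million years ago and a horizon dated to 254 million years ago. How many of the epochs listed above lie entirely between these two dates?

The older date is 254 Ma and the younger is 2.22 Ma.
Epochs with start < 254 and end > 2.22 Ma: Paleocene (66–56), Eocene (56–33.9), Oligocene (33.9–23.03), Miocene (23.03–5.333), Pliocene (5.333–2.58).
That is 5 complete epochs.

5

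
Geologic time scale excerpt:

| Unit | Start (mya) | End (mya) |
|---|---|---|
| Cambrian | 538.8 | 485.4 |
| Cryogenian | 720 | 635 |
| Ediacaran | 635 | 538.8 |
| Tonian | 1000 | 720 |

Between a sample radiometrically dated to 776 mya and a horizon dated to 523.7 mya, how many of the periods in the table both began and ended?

776 Ma sits inside the Tonian (1000–720) and 523.7 Ma inside the Cambrian (538.8–485.4); neither of those is wholly between the two dates.
The listed periods lying completely between them are Cryogenian, Ediacaran — 2 in all.

2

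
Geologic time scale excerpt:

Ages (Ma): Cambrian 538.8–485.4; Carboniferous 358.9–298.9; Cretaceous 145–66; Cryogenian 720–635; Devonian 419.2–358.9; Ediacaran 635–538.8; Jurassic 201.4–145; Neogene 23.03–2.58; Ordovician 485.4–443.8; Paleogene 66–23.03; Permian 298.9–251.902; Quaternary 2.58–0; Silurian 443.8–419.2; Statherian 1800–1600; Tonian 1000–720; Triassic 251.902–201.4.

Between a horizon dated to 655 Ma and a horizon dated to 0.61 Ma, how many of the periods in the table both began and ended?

The older date is 655 Ma and the younger is 0.61 Ma.
Periods with start < 655 and end > 0.61 Ma: Ediacaran (635–538.8), Cambrian (538.8–485.4), Ordovician (485.4–443.8), Silurian (443.8–419.2), Devonian (419.2–358.9), Carboniferous (358.9–298.9), Permian (298.9–251.902), Triassic (251.902–201.4), Jurassic (201.4–145), Cretaceous (145–66), Paleogene (66–23.03), Neogene (23.03–2.58).
That is 12 complete periods.

12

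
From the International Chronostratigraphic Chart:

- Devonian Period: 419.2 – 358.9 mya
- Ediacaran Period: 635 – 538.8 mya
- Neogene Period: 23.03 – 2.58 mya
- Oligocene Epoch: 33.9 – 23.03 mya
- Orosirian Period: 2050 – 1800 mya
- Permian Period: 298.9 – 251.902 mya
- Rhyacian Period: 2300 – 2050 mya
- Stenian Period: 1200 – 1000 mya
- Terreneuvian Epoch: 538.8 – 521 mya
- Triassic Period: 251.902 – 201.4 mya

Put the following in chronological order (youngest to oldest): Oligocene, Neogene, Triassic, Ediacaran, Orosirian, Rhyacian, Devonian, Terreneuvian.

Neogene, then Oligocene, then Triassic, then Devonian, then Terreneuvian, then Ediacaran, then Orosirian, then Rhyacian

Read off each span (Ma): Oligocene 33.9–23.03; Neogene 23.03–2.58; Triassic 251.902–201.4; Ediacaran 635–538.8; Orosirian 2050–1800; Rhyacian 2300–2050; Devonian 419.2–358.9; Terreneuvian 538.8–521.
Larger Ma is older, so oldest→youngest is Rhyacian, Orosirian, Ediacaran, Terreneuvian, Devonian, Triassic, Oligocene, Neogene; reverse it for youngest→oldest.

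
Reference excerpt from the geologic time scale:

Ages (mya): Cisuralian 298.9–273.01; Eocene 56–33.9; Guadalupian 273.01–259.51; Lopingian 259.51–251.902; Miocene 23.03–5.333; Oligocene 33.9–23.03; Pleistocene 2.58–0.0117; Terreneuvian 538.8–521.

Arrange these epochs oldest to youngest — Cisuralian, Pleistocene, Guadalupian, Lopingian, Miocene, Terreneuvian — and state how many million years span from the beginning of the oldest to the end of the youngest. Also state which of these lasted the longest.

Terreneuvian → Cisuralian → Guadalupian → Lopingian → Miocene → Pleistocene; total span 538.7883 Myr; longest is Cisuralian

From the excerpt: Cisuralian 298.9–273.01; Pleistocene 2.58–0.0117; Guadalupian 273.01–259.51; Lopingian 259.51–251.902; Miocene 23.03–5.333; Terreneuvian 538.8–521 (Ma).
Larger Ma is earlier, so the oldest is Terreneuvian and the youngest is Pleistocene; oldest to youngest: Terreneuvian, Cisuralian, Guadalupian, Lopingian, Miocene, Pleistocene.
Oldest start 538.8 minus youngest end 0.0117 gives 538.7883 Myr overall.
Individual lengths (start − end): Cisuralian 25.89; Pleistocene 2.5683; Miocene 17.697; Guadalupian 13.5; Terreneuvian 17.8; Lopingian 7.608. The largest is Cisuralian at 25.89 Myr.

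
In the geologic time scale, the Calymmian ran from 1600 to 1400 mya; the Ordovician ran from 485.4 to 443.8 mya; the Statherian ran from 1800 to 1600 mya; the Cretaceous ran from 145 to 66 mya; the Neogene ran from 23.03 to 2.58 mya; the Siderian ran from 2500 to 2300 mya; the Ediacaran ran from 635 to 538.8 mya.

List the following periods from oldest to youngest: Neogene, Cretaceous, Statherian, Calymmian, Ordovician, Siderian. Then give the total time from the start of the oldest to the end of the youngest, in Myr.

Siderian, Statherian, Calymmian, Ordovician, Cretaceous, Neogene; total span 2497.42 Myr

Start ages (Ma): Siderian 2500, Statherian 1800, Calymmian 1600, Ordovician 485.4, Cretaceous 145, Neogene 23.03.
Ordered oldest to youngest: Siderian, Statherian, Calymmian, Ordovician, Cretaceous, Neogene.
Span = 2500 − 2.58 = 2497.42 Myr.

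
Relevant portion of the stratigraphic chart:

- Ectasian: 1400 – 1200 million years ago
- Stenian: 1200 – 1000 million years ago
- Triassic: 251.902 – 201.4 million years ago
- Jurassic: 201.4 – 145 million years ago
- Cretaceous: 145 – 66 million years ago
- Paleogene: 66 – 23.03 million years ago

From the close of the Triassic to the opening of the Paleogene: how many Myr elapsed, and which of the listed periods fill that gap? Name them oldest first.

The Triassic closes at 201.4 Ma and the Paleogene opens at 66 Ma, so the interval is 201.4 − 66 = 135.4 Myr.
A period fits inside if it starts at or after 201.4 Ma and ends at or before 66 Ma; oldest first that gives Jurassic, Cretaceous.

135.4 million years; Jurassic, Cretaceous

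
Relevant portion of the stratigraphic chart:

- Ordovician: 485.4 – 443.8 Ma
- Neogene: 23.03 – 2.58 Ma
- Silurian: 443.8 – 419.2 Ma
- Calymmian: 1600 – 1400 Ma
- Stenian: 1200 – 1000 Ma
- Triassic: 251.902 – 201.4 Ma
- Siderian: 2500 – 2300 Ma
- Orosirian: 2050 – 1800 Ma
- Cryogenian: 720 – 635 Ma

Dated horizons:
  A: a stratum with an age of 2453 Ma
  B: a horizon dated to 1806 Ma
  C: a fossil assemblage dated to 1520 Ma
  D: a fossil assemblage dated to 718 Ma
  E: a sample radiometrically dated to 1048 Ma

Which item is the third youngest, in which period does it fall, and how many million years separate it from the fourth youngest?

Smaller Ma means younger, so youngest first: D 718 < E 1048 < C 1520 < B 1806 < A 2453.
Counting 3 along gives C (1520 Ma); the excerpt puts that inside the Calymmian, 1600–1400 Ma.
Next in line is B (1806 Ma), and 1806 − 1520 = 286 Myr.

C, in the Calymmian; 286 million years to B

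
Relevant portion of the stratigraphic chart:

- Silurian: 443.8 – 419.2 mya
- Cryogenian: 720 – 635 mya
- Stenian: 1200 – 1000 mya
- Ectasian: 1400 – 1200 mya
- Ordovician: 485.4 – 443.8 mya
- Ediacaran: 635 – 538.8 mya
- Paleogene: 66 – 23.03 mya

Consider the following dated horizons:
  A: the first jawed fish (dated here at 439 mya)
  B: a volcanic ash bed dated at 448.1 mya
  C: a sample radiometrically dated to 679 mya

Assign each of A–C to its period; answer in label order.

A: 439 Ma lies in 443.8–419.2 Ma, so Silurian.
B: 448.1 Ma lies in 485.4–443.8 Ma, so Ordovician.
C: 679 Ma lies in 720–635 Ma, so Cryogenian.

A — Silurian; B — Ordovician; C — Cryogenian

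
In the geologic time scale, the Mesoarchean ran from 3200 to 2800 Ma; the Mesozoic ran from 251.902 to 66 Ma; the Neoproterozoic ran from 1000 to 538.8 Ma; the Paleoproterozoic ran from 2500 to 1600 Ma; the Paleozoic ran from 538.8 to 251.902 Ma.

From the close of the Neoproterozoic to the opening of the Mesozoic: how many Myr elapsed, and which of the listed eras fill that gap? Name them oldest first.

286.898 million years; Paleozoic

The Neoproterozoic closes at 538.8 Ma and the Mesozoic opens at 251.902 Ma, so the interval is 538.8 − 251.902 = 286.898 Myr.
An era fits inside if it starts at or after 538.8 Ma and ends at or before 251.902 Ma; oldest first that gives Paleozoic.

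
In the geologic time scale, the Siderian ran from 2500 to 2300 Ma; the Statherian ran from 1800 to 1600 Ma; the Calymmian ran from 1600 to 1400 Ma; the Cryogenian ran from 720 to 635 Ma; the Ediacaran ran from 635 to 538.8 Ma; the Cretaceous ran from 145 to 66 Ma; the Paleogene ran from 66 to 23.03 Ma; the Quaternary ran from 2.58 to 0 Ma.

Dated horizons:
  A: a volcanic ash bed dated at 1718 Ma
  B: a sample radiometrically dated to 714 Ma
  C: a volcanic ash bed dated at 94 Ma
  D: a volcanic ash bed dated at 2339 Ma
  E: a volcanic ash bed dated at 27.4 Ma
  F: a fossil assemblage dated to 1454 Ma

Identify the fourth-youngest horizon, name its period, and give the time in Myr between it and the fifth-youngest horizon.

F, in the Calymmian; 264 million years to A

Sorted youngest-first by Ma: E (27.4), C (94), B (714), F (1454), A (1718), D (2339).
The fourth youngest is F at 1454 Ma, which lies in 1600–1400 Ma: the Calymmian.
The fifth youngest is A at 1718 Ma; separation = |1454 − 1718| = 264 Myr.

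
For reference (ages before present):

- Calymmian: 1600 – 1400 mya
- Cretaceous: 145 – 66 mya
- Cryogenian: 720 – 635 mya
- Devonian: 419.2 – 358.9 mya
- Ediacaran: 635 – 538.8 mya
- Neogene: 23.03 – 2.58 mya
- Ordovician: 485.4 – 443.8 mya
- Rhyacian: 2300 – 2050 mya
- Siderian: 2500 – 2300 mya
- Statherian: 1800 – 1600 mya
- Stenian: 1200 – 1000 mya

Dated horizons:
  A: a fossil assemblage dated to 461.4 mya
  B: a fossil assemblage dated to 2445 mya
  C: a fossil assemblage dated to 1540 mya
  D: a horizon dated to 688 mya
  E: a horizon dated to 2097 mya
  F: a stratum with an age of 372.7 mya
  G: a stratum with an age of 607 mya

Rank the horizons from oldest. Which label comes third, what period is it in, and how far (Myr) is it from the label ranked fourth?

C, in the Calymmian; 852 million years to D

Larger Ma means older, so oldest first: B 2445 > E 2097 > C 1540 > D 688 > G 607 > A 461.4 > F 372.7.
Counting 3 along gives C (1540 Ma); the excerpt puts that inside the Calymmian, 1600–1400 Ma.
Next in line is D (688 Ma), and 1540 − 688 = 852 Myr.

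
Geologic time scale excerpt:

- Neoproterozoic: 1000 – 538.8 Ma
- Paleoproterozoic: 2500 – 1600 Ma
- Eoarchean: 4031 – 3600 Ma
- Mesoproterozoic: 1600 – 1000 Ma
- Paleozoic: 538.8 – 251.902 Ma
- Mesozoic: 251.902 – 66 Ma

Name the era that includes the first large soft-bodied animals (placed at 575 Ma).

575 Ma lies between 1000 and 538.8 Ma, so it falls in the Neoproterozoic.

Neoproterozoic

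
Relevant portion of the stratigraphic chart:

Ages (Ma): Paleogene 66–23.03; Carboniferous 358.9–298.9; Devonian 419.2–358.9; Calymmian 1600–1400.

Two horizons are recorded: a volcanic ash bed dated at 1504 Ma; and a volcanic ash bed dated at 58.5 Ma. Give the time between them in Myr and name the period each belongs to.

Elapsed time: 1504 − 58.5 = 1445.5 Myr.
1504 Ma lies within 1600–1400 Ma: Calymmian.
58.5 Ma lies within 66–23.03 Ma: Paleogene.

1445.5 million years apart; the first in the Calymmian, the second in the Paleogene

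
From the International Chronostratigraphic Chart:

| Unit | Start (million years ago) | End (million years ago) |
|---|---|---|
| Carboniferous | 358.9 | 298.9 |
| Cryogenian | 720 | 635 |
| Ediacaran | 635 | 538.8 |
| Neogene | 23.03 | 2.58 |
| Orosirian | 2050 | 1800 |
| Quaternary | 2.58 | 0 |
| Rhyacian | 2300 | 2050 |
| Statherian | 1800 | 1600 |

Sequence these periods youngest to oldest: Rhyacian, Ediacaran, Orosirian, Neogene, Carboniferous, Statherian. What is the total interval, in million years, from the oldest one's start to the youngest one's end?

Neogene → Carboniferous → Ediacaran → Statherian → Orosirian → Rhyacian; total span 2297.42 Myr

From the excerpt: Rhyacian 2300–2050; Ediacaran 635–538.8; Orosirian 2050–1800; Neogene 23.03–2.58; Carboniferous 358.9–298.9; Statherian 1800–1600 (Ma).
Larger Ma is earlier, so the oldest is Rhyacian and the youngest is Neogene; youngest to oldest: Neogene, Carboniferous, Ediacaran, Statherian, Orosirian, Rhyacian.
Oldest start 2300 minus youngest end 2.58 gives 2297.42 Myr overall.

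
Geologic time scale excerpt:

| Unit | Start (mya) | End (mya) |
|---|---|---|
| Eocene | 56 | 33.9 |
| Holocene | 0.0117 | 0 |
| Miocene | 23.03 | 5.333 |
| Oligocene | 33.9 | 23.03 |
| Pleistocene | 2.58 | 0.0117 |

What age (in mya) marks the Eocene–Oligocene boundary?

The Eocene ends and the Oligocene begins at 33.9 mya.

33.9 mya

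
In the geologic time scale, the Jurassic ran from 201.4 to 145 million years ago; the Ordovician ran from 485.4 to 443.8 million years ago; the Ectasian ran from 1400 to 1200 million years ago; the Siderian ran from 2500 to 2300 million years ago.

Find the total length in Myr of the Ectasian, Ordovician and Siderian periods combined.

441.6 million years

Each duration: Ectasian = 200; Ordovician = 41.6; Siderian = 200.
Sum: 200 + 41.6 + 200 = 441.6 Myr.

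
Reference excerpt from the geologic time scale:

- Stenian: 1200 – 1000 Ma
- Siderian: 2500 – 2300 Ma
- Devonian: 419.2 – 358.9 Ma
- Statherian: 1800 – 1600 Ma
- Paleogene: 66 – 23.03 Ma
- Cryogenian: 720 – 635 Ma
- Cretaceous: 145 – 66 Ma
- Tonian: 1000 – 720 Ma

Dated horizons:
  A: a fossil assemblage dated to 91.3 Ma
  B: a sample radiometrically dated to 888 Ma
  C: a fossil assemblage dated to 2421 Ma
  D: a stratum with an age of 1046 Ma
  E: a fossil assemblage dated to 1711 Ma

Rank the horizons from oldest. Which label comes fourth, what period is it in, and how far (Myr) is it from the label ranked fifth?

B, in the Tonian; 796.7 million years to A

Sorted oldest-first by Ma: C (2421), E (1711), D (1046), B (888), A (91.3).
The fourth oldest is B at 888 Ma, which lies in 1000–720 Ma: the Tonian.
The fifth oldest is A at 91.3 Ma; separation = |888 − 91.3| = 796.7 Myr.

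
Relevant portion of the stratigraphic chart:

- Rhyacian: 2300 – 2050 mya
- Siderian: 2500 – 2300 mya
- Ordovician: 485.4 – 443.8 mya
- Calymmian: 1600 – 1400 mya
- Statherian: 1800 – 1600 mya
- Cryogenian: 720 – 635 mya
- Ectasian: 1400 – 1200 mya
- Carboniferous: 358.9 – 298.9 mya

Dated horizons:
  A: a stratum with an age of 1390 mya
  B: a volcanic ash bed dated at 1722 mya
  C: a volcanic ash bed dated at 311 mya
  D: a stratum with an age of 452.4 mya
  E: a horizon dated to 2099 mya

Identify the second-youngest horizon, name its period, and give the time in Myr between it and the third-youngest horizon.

Sorted youngest-first by Ma: C (311), D (452.4), A (1390), B (1722), E (2099).
The second youngest is D at 452.4 Ma, which lies in 485.4–443.8 Ma: the Ordovician.
The third youngest is A at 1390 Ma; separation = |452.4 − 1390| = 937.6 Myr.

D, in the Ordovician; 937.6 million years to A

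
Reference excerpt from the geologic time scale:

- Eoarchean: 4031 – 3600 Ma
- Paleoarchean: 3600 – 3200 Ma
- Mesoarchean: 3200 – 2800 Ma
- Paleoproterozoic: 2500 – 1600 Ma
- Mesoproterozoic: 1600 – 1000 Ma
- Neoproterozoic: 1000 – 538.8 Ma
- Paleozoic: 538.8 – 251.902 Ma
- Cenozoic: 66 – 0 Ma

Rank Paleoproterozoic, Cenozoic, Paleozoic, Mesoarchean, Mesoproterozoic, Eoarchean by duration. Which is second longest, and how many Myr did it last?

Durations: Paleoproterozoic 900; Cenozoic 66; Paleozoic 286.898; Mesoarchean 400; Mesoproterozoic 600; Eoarchean 431 Myr.
Sorted longest-first: Paleoproterozoic (900), Mesoproterozoic (600), Eoarchean (431), Mesoarchean (400), Paleozoic (286.898), Cenozoic (66).
The second longest is Mesoproterozoic at 600 Myr.

Mesoproterozoic, 600 million years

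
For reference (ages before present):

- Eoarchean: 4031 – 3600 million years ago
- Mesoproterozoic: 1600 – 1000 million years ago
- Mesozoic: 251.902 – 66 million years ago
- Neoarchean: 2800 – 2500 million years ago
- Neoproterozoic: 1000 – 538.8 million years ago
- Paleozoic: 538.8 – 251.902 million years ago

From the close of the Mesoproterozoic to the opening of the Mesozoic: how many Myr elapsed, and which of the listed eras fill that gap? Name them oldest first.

748.098 million years; Neoproterozoic, Paleozoic

End of Mesoproterozoic = 1000 Ma; start of Mesozoic = 251.902 Ma.
Gap = 1000 − 251.902 = 748.098 Myr.
Eras wholly inside 1000–251.902 Ma: Neoproterozoic (1000–538.8), Paleozoic (538.8–251.902).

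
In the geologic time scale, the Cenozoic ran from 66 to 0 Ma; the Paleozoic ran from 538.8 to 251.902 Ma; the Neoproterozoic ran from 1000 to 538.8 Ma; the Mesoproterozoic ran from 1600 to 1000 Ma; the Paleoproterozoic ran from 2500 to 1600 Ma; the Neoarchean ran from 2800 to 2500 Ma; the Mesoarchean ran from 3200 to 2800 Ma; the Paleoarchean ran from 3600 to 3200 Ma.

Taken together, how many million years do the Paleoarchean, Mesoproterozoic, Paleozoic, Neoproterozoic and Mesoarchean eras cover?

2148.098 million years

Each duration: Paleoarchean = 400; Mesoproterozoic = 600; Paleozoic = 286.898; Neoproterozoic = 461.2; Mesoarchean = 400.
Sum: 400 + 600 + 286.898 + 461.2 + 400 = 2148.098 Myr.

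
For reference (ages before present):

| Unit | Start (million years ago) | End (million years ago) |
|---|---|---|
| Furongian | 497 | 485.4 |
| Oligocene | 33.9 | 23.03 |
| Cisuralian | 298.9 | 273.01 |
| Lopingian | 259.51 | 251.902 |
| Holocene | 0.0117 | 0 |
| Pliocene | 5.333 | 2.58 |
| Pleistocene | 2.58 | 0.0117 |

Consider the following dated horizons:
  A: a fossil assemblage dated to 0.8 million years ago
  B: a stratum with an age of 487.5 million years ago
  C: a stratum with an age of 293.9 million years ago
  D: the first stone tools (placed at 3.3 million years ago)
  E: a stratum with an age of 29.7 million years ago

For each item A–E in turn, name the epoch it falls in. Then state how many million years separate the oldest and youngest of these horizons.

A: 0.8 Ma lies in 2.58–0.0117 Ma, so Pleistocene.
B: 487.5 Ma lies in 497–485.4 Ma, so Furongian.
C: 293.9 Ma lies in 298.9–273.01 Ma, so Cisuralian.
D: 3.3 Ma lies in 5.333–2.58 Ma, so Pliocene.
E: 29.7 Ma lies in 33.9–23.03 Ma, so Oligocene.
Oldest = 487.5 Ma, youngest = 0.8 Ma → span 486.7 Myr.

A — Pleistocene; B — Furongian; C — Cisuralian; D — Pliocene; E — Oligocene; span 486.7 million years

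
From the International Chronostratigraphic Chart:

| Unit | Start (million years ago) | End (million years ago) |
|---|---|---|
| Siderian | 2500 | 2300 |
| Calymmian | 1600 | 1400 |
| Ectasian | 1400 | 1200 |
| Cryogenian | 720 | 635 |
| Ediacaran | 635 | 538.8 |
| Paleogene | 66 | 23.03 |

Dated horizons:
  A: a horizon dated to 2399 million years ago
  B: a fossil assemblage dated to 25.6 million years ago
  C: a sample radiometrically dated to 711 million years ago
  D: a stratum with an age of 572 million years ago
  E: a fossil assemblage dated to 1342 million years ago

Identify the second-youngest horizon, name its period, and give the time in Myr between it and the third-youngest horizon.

Sorted youngest-first by Ma: B (25.6), D (572), C (711), E (1342), A (2399).
The second youngest is D at 572 Ma, which lies in 635–538.8 Ma: the Ediacaran.
The third youngest is C at 711 Ma; separation = |572 − 711| = 139 Myr.

D, in the Ediacaran; 139 million years to C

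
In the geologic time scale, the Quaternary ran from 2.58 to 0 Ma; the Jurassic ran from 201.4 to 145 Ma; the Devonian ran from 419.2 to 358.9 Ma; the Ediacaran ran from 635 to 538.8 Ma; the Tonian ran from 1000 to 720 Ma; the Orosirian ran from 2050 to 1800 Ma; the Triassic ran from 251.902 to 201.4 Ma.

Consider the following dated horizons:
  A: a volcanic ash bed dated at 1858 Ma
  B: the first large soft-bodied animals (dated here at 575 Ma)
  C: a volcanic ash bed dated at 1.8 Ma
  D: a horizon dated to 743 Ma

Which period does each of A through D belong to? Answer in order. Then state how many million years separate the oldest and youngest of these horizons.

A: 1858 Ma lies in 2050–1800 Ma, so Orosirian.
B: 575 Ma lies in 635–538.8 Ma, so Ediacaran.
C: 1.8 Ma lies in 2.58–0 Ma, so Quaternary.
D: 743 Ma lies in 1000–720 Ma, so Tonian.
Oldest = 1858 Ma, youngest = 1.8 Ma → span 1856.2 Myr.

A — Orosirian; B — Ediacaran; C — Quaternary; D — Tonian; span 1856.2 million years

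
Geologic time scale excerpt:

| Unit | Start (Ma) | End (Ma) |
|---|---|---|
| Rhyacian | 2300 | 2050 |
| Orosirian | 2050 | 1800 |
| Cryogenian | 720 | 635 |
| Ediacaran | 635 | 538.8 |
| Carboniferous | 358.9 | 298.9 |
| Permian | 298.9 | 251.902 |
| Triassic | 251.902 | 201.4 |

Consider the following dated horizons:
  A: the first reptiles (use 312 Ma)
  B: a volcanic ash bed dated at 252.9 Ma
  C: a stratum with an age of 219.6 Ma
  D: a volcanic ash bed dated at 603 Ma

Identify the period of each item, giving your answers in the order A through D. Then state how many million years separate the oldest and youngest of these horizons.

A: 312 Ma lies in 358.9–298.9 Ma, so Carboniferous.
B: 252.9 Ma lies in 298.9–251.902 Ma, so Permian.
C: 219.6 Ma lies in 251.902–201.4 Ma, so Triassic.
D: 603 Ma lies in 635–538.8 Ma, so Ediacaran.
Oldest = 603 Ma, youngest = 219.6 Ma → span 383.4 Myr.

A — Carboniferous; B — Permian; C — Triassic; D — Ediacaran; span 383.4 million years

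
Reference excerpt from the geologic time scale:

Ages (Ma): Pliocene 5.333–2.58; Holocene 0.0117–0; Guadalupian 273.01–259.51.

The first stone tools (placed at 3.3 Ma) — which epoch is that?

3.3 Ma lies between 5.333 and 2.58 Ma, so it falls in the Pliocene.

Pliocene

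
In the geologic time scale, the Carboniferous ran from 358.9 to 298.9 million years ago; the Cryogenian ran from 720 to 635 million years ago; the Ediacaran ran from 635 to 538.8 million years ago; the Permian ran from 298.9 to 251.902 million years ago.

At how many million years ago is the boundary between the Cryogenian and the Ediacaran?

The Cryogenian ends and the Ediacaran begins at 635 million years ago.

635 million years ago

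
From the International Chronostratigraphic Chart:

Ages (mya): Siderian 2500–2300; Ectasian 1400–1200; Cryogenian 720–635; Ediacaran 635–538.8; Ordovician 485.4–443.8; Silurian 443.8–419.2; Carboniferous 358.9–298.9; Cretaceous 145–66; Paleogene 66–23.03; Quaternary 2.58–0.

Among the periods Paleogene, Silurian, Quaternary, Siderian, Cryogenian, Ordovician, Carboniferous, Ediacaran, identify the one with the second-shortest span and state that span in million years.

Start − end for each: Paleogene 66 − 23.03 = 42.97; Silurian 443.8 − 419.2 = 24.6; Quaternary 2.58 − 0 = 2.58; Siderian 2500 − 2300 = 200; Cryogenian 720 − 635 = 85; Ordovician 485.4 − 443.8 = 41.6; Carboniferous 358.9 − 298.9 = 60; Ediacaran 635 − 538.8 = 96.2.
Ranking these from shortest: Quaternary < Silurian < Ordovician < Paleogene < Carboniferous < Cryogenian < Ediacaran < Siderian.
Position 2 in that ranking is Silurian, which lasted 24.6 Myr.

Silurian, 24.6 million years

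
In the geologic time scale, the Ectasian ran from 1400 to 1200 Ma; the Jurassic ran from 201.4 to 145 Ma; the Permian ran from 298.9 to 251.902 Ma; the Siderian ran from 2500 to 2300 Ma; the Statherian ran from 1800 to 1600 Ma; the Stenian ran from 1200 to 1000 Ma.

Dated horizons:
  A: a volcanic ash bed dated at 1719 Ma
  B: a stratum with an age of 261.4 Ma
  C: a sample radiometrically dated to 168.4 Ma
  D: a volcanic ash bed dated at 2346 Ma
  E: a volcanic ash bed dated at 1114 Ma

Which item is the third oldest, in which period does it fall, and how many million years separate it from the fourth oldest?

Sorted oldest-first by Ma: D (2346), A (1719), E (1114), B (261.4), C (168.4).
The third oldest is E at 1114 Ma, which lies in 1200–1000 Ma: the Stenian.
The fourth oldest is B at 261.4 Ma; separation = |1114 − 261.4| = 852.6 Myr.

E, in the Stenian; 852.6 million years to B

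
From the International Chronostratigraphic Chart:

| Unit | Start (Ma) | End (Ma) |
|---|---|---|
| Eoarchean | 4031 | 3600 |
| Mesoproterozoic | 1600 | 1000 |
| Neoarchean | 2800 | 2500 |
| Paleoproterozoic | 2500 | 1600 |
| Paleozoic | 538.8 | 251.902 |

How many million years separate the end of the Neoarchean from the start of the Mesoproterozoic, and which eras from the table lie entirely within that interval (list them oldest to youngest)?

900 million years; Paleoproterozoic

End of Neoarchean = 2500 Ma; start of Mesoproterozoic = 1600 Ma.
Gap = 2500 − 1600 = 900 Myr.
Eras wholly inside 2500–1600 Ma: Paleoproterozoic (2500–1600).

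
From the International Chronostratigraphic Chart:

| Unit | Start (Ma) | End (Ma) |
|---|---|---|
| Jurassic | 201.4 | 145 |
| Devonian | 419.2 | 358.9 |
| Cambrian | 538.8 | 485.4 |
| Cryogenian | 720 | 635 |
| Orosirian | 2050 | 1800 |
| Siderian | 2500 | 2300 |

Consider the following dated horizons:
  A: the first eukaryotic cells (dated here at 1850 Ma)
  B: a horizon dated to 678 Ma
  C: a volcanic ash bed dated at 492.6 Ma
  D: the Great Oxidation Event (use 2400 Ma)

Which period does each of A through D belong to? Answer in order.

A: 1850 Ma lies in 2050–1800 Ma, so Orosirian.
B: 678 Ma lies in 720–635 Ma, so Cryogenian.
C: 492.6 Ma lies in 538.8–485.4 Ma, so Cambrian.
D: 2400 Ma lies in 2500–2300 Ma, so Siderian.

A — Orosirian; B — Cryogenian; C — Cambrian; D — Siderian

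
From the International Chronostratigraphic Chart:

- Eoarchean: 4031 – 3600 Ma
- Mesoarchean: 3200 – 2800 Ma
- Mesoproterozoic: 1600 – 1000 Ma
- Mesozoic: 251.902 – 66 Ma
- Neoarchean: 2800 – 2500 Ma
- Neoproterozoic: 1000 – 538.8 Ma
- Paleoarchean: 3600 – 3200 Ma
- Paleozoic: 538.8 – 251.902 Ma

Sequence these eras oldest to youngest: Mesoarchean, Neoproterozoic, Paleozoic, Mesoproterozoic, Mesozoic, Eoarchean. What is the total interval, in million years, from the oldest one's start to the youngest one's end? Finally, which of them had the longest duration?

From the excerpt: Mesoarchean 3200–2800; Neoproterozoic 1000–538.8; Paleozoic 538.8–251.902; Mesoproterozoic 1600–1000; Mesozoic 251.902–66; Eoarchean 4031–3600 (Ma).
Larger Ma is earlier, so the oldest is Eoarchean and the youngest is Mesozoic; oldest to youngest: Eoarchean, Mesoarchean, Mesoproterozoic, Neoproterozoic, Paleozoic, Mesozoic.
Oldest start 4031 minus youngest end 66 gives 3965 Myr overall.
Individual lengths (start − end): Paleozoic 286.898; Mesozoic 185.902; Eoarchean 431; Mesoproterozoic 600; Neoproterozoic 461.2; Mesoarchean 400. The largest is Mesoproterozoic at 600 Myr.

Eoarchean, Mesoarchean, Mesoproterozoic, Neoproterozoic, Paleozoic, Mesozoic; total span 3965 Myr; longest is Mesoproterozoic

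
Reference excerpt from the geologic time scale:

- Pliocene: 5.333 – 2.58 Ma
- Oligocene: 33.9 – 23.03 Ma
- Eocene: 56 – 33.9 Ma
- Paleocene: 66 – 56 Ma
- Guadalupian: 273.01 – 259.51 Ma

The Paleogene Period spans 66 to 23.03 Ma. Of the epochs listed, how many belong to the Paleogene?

Epochs inside 66–23.03 Ma: Paleocene, Eocene, Oligocene — 3 in total.

3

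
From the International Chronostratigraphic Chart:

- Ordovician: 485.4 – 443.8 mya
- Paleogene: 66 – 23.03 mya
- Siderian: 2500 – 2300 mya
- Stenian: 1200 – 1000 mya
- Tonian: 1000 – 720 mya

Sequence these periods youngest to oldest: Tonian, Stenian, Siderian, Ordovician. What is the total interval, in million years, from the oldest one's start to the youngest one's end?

From the excerpt: Tonian 1000–720; Stenian 1200–1000; Siderian 2500–2300; Ordovician 485.4–443.8 (Ma).
Larger Ma is earlier, so the oldest is Siderian and the youngest is Ordovician; youngest to oldest: Ordovician, Tonian, Stenian, Siderian.
Oldest start 2500 minus youngest end 443.8 gives 2056.2 Myr overall.

Ordovician → Tonian → Stenian → Siderian; total span 2056.2 Myr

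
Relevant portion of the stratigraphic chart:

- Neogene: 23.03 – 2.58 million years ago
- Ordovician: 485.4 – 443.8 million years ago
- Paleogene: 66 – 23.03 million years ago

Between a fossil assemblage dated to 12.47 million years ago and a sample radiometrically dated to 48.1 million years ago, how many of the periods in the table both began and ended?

0

Checking each listed span, none has both start < 48.1 Ma and end > 12.47 Ma — every period straddles one of the two dates or lies outside them — so the count is 0.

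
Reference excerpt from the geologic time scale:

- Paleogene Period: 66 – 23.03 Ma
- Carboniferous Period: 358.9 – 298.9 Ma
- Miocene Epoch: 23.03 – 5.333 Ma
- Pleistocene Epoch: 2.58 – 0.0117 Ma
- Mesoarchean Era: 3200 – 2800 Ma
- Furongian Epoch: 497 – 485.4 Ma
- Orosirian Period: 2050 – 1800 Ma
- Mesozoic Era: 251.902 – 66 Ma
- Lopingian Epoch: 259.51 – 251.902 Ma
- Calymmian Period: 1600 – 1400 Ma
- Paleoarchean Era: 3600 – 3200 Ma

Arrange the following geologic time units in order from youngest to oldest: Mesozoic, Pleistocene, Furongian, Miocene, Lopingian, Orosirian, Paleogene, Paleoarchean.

Sorting by start age (ascending Ma, since larger Ma = older): Pleistocene began 2.58, Miocene began 23.03, Paleogene began 66, Mesozoic began 251.902, Lopingian began 259.51, Furongian began 497, Orosirian began 2050, Paleoarchean began 3600.

Pleistocene → Miocene → Paleogene → Mesozoic → Lopingian → Furongian → Orosirian → Paleoarchean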